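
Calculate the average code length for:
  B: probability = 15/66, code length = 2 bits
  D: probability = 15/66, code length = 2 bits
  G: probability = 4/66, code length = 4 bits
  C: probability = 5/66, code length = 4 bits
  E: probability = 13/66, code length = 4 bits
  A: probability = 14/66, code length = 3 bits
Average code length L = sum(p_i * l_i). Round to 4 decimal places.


Weighted contributions p_i * l_i:
  B: (15/66) * 2 = 30/66
  D: (15/66) * 2 = 30/66
  G: (4/66) * 4 = 16/66
  C: (5/66) * 4 = 20/66
  E: (13/66) * 4 = 52/66
  A: (14/66) * 3 = 42/66
Sum = (30 + 30 + 16 + 20 + 52 + 42)/66 = 190/66

L = 190/66 = 2.8788 bits/symbol


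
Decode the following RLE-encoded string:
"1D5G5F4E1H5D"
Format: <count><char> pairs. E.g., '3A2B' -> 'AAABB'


Expanding each <count><char> pair:
  1D -> 'D'
  5G -> 'GGGGG'
  5F -> 'FFFFF'
  4E -> 'EEEE'
  1H -> 'H'
  5D -> 'DDDDD'

Decoded = DGGGGGFFFFFEEEEHDDDDD


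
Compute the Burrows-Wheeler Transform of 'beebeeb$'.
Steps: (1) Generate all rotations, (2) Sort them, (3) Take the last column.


Rotations (sorted):
  0: $beebeeb -> last char: b
  1: b$beebee -> last char: e
  2: beeb$bee -> last char: e
  3: beebeeb$ -> last char: $
  4: eb$beebe -> last char: e
  5: ebeeb$be -> last char: e
  6: eeb$beeb -> last char: b
  7: eebeeb$b -> last char: b


BWT = bee$eebb


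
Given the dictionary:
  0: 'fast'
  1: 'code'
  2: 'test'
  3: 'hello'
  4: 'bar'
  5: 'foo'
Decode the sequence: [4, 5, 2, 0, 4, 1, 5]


Look up each index in the dictionary:
  4 -> 'bar'
  5 -> 'foo'
  2 -> 'test'
  0 -> 'fast'
  4 -> 'bar'
  1 -> 'code'
  5 -> 'foo'

Decoded: "bar foo test fast bar code foo"


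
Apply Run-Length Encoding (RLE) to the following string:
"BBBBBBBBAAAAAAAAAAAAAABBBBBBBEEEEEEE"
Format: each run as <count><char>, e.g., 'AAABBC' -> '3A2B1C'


Scanning runs left to right:
  i=0: run of 'B' x 8 -> '8B'
  i=8: run of 'A' x 14 -> '14A'
  i=22: run of 'B' x 7 -> '7B'
  i=29: run of 'E' x 7 -> '7E'

RLE = 8B14A7B7E


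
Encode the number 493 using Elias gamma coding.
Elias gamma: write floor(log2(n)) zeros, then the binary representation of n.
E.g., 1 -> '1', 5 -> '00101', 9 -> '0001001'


num_bits = floor(log2(493)) + 1 = 9
leading_zeros = num_bits - 1 = 8
binary(493) = 111101101

Elias gamma(493) = '00000000' + '111101101' = 00000000111101101 (17 bits)


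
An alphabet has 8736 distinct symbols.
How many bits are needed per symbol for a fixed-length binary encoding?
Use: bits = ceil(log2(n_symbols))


log2(8736) = 13.0928
Bracket: 2^13 = 8192 < 8736 <= 2^14 = 16384
So ceil(log2(8736)) = 14

bits = ceil(log2(8736)) = ceil(13.0928) = 14 bits


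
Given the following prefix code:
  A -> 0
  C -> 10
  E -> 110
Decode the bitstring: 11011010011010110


Decoding step by step:
Bits 110 -> E
Bits 110 -> E
Bits 10 -> C
Bits 0 -> A
Bits 110 -> E
Bits 10 -> C
Bits 110 -> E


Decoded message: EECAECE


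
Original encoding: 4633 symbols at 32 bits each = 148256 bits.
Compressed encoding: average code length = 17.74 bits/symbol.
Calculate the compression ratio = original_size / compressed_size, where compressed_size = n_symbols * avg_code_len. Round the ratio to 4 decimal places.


original_size = n_symbols * orig_bits = 4633 * 32 = 148256 bits
compressed_size = n_symbols * avg_code_len = 4633 * 17.74 = 82189.42 bits
ratio = original_size / compressed_size = 148256 / 82189.42 = 1.8038

Compression ratio = 1.8038


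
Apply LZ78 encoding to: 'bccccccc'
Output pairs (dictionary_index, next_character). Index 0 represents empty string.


LZ78 encoding steps:
Dictionary: {0: ''}
Step 1: w='' (idx 0), next='b' -> output (0, 'b'), add 'b' as idx 1
Step 2: w='' (idx 0), next='c' -> output (0, 'c'), add 'c' as idx 2
Step 3: w='c' (idx 2), next='c' -> output (2, 'c'), add 'cc' as idx 3
Step 4: w='cc' (idx 3), next='c' -> output (3, 'c'), add 'ccc' as idx 4
Step 5: w='c' (idx 2), end of input -> output (2, '')


Encoded: [(0, 'b'), (0, 'c'), (2, 'c'), (3, 'c'), (2, '')]


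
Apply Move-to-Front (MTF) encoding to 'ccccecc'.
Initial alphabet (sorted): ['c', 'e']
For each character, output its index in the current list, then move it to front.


MTF encoding:
'c': index 0 in ['c', 'e'] -> ['c', 'e']
'c': index 0 in ['c', 'e'] -> ['c', 'e']
'c': index 0 in ['c', 'e'] -> ['c', 'e']
'c': index 0 in ['c', 'e'] -> ['c', 'e']
'e': index 1 in ['c', 'e'] -> ['e', 'c']
'c': index 1 in ['e', 'c'] -> ['c', 'e']
'c': index 0 in ['c', 'e'] -> ['c', 'e']


Output: [0, 0, 0, 0, 1, 1, 0]


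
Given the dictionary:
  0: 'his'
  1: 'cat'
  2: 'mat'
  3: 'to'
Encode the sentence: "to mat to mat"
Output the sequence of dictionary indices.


Look up each word in the dictionary:
  'to' -> 3
  'mat' -> 2
  'to' -> 3
  'mat' -> 2

Encoded: [3, 2, 3, 2]


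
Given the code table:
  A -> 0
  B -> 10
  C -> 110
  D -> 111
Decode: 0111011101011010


Decoding:
0 -> A
111 -> D
0 -> A
111 -> D
0 -> A
10 -> B
110 -> C
10 -> B


Result: ADADABCB


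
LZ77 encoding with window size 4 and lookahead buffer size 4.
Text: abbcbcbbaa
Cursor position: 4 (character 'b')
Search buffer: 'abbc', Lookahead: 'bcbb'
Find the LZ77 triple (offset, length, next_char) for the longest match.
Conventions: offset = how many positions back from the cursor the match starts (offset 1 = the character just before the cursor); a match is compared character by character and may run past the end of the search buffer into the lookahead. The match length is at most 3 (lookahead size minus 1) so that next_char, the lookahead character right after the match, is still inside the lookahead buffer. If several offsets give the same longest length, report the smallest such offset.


Try each offset into the search buffer:
  offset=1 (pos 3, char 'c'): match length 0
  offset=2 (pos 2, char 'b'): match length 3
  offset=3 (pos 1, char 'b'): match length 1
  offset=4 (pos 0, char 'a'): match length 0
Longest match has length 3 at offset 2.
next_char = character at position 4 + 3 = 7 -> 'b'

Best match: offset=2, length=3 (matching 'bcb' starting at position 2)
LZ77 triple: (2, 3, 'b')


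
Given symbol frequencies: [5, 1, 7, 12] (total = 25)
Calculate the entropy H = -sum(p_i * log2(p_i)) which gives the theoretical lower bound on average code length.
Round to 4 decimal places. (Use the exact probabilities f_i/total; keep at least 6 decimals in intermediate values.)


Per-symbol terms -p_i * log2(p_i) with p_i = f_i/25:
  p = 5/25 = 0.200000: log2(p) = -2.321928, -p*log2(p) = 0.464386
  p = 1/25 = 0.040000: log2(p) = -4.643856, -p*log2(p) = 0.185754
  p = 7/25 = 0.280000: log2(p) = -1.836501, -p*log2(p) = 0.514220
  p = 12/25 = 0.480000: log2(p) = -1.058894, -p*log2(p) = 0.508269
H = 0.464386 + 0.185754 + 0.514220 + 0.508269 = 1.672629

H = 1.6726 bits/symbol


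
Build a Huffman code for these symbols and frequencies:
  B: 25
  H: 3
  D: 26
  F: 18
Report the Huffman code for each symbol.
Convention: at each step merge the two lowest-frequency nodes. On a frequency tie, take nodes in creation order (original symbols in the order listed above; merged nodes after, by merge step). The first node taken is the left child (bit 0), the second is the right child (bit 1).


Huffman tree construction:
Step 1: Merge H(3) + F(18) = 21
Step 2: Merge (H+F)(21) + B(25) = 46
Step 3: Merge D(26) + ((H+F)+B)(46) = 72
Read each symbol's code off the tree from the root (left child = 0, right child = 1).

Codes:
  B: 11 (length 2)
  H: 100 (length 3)
  D: 0 (length 1)
  F: 101 (length 3)
Average code length: 139/72 = 1.9306 bits/symbol


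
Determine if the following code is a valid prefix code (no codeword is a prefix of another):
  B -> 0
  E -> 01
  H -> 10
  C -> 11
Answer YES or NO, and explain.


Checking each pair (does one codeword prefix another?):
  B='0' vs E='01': prefix -- VIOLATION

NO -- this is NOT a valid prefix code. B (0) is a prefix of E (01).


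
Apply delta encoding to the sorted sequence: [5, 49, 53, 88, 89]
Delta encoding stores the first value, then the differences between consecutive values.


First value: 5
Deltas:
  49 - 5 = 44
  53 - 49 = 4
  88 - 53 = 35
  89 - 88 = 1


Delta encoded: [5, 44, 4, 35, 1]


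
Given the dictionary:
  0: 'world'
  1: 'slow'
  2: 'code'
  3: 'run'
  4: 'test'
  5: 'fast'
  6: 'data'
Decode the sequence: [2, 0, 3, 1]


Look up each index in the dictionary:
  2 -> 'code'
  0 -> 'world'
  3 -> 'run'
  1 -> 'slow'

Decoded: "code world run slow"


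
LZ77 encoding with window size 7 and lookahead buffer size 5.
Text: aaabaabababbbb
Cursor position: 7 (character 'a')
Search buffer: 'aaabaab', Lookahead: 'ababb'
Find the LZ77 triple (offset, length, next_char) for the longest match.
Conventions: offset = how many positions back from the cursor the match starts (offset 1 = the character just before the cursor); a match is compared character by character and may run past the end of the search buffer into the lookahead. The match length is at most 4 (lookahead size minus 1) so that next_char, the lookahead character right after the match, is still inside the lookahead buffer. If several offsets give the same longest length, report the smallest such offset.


Try each offset into the search buffer:
  offset=1 (pos 6, char 'b'): match length 0
  offset=2 (pos 5, char 'a'): match length 4
  offset=3 (pos 4, char 'a'): match length 1
  offset=4 (pos 3, char 'b'): match length 0
  offset=5 (pos 2, char 'a'): match length 3
  offset=6 (pos 1, char 'a'): match length 1
  offset=7 (pos 0, char 'a'): match length 1
Longest match has length 4 at offset 2.
next_char = character at position 7 + 4 = 11 -> 'b'

Best match: offset=2, length=4 (matching 'abab' starting at position 5)
LZ77 triple: (2, 4, 'b')


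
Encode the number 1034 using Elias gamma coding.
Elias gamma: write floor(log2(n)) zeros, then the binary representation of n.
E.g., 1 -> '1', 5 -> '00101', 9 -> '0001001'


num_bits = floor(log2(1034)) + 1 = 11
leading_zeros = num_bits - 1 = 10
binary(1034) = 10000001010

Elias gamma(1034) = '0000000000' + '10000001010' = 000000000010000001010 (21 bits)


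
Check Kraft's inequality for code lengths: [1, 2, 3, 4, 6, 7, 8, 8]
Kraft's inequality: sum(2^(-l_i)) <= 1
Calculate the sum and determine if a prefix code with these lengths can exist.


Sum = 2^(-1) + 2^(-2) + 2^(-3) + 2^(-4) + 2^(-6) + 2^(-7) + 2^(-8) + 2^(-8)
    = 0.5 + 0.25 + 0.125 + 0.0625 + 0.015625 + 0.0078125 + 0.00390625 + 0.00390625
    = 248/256 = 0.96875
Since 0.96875 <= 1, Kraft's inequality IS satisfied.
A prefix code with these lengths CAN exist.

Kraft sum = 0.96875. Satisfied.


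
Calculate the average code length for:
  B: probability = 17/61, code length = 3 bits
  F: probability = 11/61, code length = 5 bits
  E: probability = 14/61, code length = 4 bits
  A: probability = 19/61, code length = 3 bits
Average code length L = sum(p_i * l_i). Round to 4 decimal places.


Weighted contributions p_i * l_i:
  B: (17/61) * 3 = 51/61
  F: (11/61) * 5 = 55/61
  E: (14/61) * 4 = 56/61
  A: (19/61) * 3 = 57/61
Sum = (51 + 55 + 56 + 57)/61 = 219/61

L = 219/61 = 3.5902 bits/symbol


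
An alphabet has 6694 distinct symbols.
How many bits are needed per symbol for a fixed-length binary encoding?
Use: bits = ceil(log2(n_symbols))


log2(6694) = 12.7087
Bracket: 2^12 = 4096 < 6694 <= 2^13 = 8192
So ceil(log2(6694)) = 13

bits = ceil(log2(6694)) = ceil(12.7087) = 13 bits


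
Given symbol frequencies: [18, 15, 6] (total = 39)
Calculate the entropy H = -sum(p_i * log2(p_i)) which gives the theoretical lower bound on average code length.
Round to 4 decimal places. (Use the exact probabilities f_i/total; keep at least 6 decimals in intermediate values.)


Per-symbol terms -p_i * log2(p_i) with p_i = f_i/39:
  p = 18/39 = 0.461538: log2(p) = -1.115477, -p*log2(p) = 0.514836
  p = 15/39 = 0.384615: log2(p) = -1.378512, -p*log2(p) = 0.530197
  p = 6/39 = 0.153846: log2(p) = -2.700440, -p*log2(p) = 0.415452
H = 0.514836 + 0.530197 + 0.415452 = 1.460485

H = 1.4605 bits/symbol


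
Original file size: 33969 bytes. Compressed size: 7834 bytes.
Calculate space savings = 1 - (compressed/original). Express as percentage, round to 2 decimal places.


ratio = compressed/original = 7834/33969 = 0.230622
savings = 1 - ratio = 1 - 0.230622 = 0.769378
as a percentage: 0.769378 * 100 = 76.94%

Space savings = 1 - 7834/33969 = 76.94%


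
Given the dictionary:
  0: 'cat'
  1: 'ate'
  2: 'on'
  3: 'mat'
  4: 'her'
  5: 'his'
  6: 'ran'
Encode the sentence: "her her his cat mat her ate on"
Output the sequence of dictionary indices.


Look up each word in the dictionary:
  'her' -> 4
  'her' -> 4
  'his' -> 5
  'cat' -> 0
  'mat' -> 3
  'her' -> 4
  'ate' -> 1
  'on' -> 2

Encoded: [4, 4, 5, 0, 3, 4, 1, 2]


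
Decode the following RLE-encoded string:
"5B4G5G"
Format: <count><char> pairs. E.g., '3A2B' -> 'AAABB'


Expanding each <count><char> pair:
  5B -> 'BBBBB'
  4G -> 'GGGG'
  5G -> 'GGGGG'

Decoded = BBBBBGGGGGGGGG


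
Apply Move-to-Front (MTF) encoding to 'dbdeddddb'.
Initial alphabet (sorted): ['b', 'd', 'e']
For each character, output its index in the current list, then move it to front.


MTF encoding:
'd': index 1 in ['b', 'd', 'e'] -> ['d', 'b', 'e']
'b': index 1 in ['d', 'b', 'e'] -> ['b', 'd', 'e']
'd': index 1 in ['b', 'd', 'e'] -> ['d', 'b', 'e']
'e': index 2 in ['d', 'b', 'e'] -> ['e', 'd', 'b']
'd': index 1 in ['e', 'd', 'b'] -> ['d', 'e', 'b']
'd': index 0 in ['d', 'e', 'b'] -> ['d', 'e', 'b']
'd': index 0 in ['d', 'e', 'b'] -> ['d', 'e', 'b']
'd': index 0 in ['d', 'e', 'b'] -> ['d', 'e', 'b']
'b': index 2 in ['d', 'e', 'b'] -> ['b', 'd', 'e']


Output: [1, 1, 1, 2, 1, 0, 0, 0, 2]


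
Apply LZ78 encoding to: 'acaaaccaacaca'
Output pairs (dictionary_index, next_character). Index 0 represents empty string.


LZ78 encoding steps:
Dictionary: {0: ''}
Step 1: w='' (idx 0), next='a' -> output (0, 'a'), add 'a' as idx 1
Step 2: w='' (idx 0), next='c' -> output (0, 'c'), add 'c' as idx 2
Step 3: w='a' (idx 1), next='a' -> output (1, 'a'), add 'aa' as idx 3
Step 4: w='a' (idx 1), next='c' -> output (1, 'c'), add 'ac' as idx 4
Step 5: w='c' (idx 2), next='a' -> output (2, 'a'), add 'ca' as idx 5
Step 6: w='ac' (idx 4), next='a' -> output (4, 'a'), add 'aca' as idx 6
Step 7: w='ca' (idx 5), end of input -> output (5, '')


Encoded: [(0, 'a'), (0, 'c'), (1, 'a'), (1, 'c'), (2, 'a'), (4, 'a'), (5, '')]


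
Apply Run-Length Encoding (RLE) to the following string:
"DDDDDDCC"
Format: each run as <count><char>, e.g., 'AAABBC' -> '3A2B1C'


Scanning runs left to right:
  i=0: run of 'D' x 6 -> '6D'
  i=6: run of 'C' x 2 -> '2C'

RLE = 6D2C


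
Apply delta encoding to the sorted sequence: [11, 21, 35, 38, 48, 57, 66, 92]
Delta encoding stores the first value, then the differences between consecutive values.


First value: 11
Deltas:
  21 - 11 = 10
  35 - 21 = 14
  38 - 35 = 3
  48 - 38 = 10
  57 - 48 = 9
  66 - 57 = 9
  92 - 66 = 26


Delta encoded: [11, 10, 14, 3, 10, 9, 9, 26]


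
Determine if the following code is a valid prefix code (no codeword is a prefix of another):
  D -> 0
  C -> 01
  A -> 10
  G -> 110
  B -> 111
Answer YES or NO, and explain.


Checking each pair (does one codeword prefix another?):
  D='0' vs C='01': prefix -- VIOLATION

NO -- this is NOT a valid prefix code. D (0) is a prefix of C (01).


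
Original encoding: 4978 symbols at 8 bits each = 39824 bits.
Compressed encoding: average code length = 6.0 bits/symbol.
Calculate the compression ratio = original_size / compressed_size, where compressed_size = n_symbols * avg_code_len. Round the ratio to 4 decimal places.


original_size = n_symbols * orig_bits = 4978 * 8 = 39824 bits
compressed_size = n_symbols * avg_code_len = 4978 * 6.0 = 29868.0 bits
ratio = original_size / compressed_size = 39824 / 29868.0 = 1.3333

Compression ratio = 1.3333


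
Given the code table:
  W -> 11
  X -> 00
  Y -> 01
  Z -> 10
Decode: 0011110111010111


Decoding:
00 -> X
11 -> W
11 -> W
01 -> Y
11 -> W
01 -> Y
01 -> Y
11 -> W


Result: XWWYWYYW


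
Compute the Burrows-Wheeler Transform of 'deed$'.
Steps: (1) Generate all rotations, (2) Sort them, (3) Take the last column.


Rotations (sorted):
  0: $deed -> last char: d
  1: d$dee -> last char: e
  2: deed$ -> last char: $
  3: ed$de -> last char: e
  4: eed$d -> last char: d


BWT = de$ed


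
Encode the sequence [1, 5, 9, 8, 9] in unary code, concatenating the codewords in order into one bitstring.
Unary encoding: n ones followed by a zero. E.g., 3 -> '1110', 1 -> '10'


Encode each number as n ones followed by a terminating 0:
  1 -> 10 (2 bits)
  5 -> 111110 (6 bits)
  9 -> 1111111110 (10 bits)
  8 -> 111111110 (9 bits)
  9 -> 1111111110 (10 bits)
Total length = 2 + 6 + 10 + 9 + 10 = 37 bits.

Unary([1, 5, 9, 8, 9]) = 1011111011111111101111111101111111110 (37 bits)


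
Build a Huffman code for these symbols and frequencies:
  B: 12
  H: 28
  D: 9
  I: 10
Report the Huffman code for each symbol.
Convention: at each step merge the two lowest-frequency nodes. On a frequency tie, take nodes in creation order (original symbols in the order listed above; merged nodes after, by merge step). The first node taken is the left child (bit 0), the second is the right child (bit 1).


Huffman tree construction:
Step 1: Merge D(9) + I(10) = 19
Step 2: Merge B(12) + (D+I)(19) = 31
Step 3: Merge H(28) + (B+(D+I))(31) = 59
Read each symbol's code off the tree from the root (left child = 0, right child = 1).

Codes:
  B: 10 (length 2)
  H: 0 (length 1)
  D: 110 (length 3)
  I: 111 (length 3)
Average code length: 109/59 = 1.8475 bits/symbol


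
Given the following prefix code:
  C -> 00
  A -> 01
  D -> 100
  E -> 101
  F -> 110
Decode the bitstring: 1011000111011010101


Decoding step by step:
Bits 101 -> E
Bits 100 -> D
Bits 01 -> A
Bits 110 -> F
Bits 110 -> F
Bits 101 -> E
Bits 01 -> A


Decoded message: EDAFFEA


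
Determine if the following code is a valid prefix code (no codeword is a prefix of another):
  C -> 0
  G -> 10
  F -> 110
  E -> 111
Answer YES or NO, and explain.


Checking each pair (does one codeword prefix another?):
  C='0' vs G='10': no prefix
  C='0' vs F='110': no prefix
  C='0' vs E='111': no prefix
  G='10' vs C='0': no prefix
  G='10' vs F='110': no prefix
  G='10' vs E='111': no prefix
  F='110' vs C='0': no prefix
  F='110' vs G='10': no prefix
  F='110' vs E='111': no prefix
  E='111' vs C='0': no prefix
  E='111' vs G='10': no prefix
  E='111' vs F='110': no prefix
No violation found over all pairs.

YES -- this is a valid prefix code. No codeword is a prefix of any other codeword.


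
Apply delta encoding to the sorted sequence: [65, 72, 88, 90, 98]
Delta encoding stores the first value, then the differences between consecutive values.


First value: 65
Deltas:
  72 - 65 = 7
  88 - 72 = 16
  90 - 88 = 2
  98 - 90 = 8


Delta encoded: [65, 7, 16, 2, 8]


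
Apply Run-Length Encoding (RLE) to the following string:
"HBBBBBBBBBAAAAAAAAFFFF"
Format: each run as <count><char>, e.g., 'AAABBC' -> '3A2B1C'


Scanning runs left to right:
  i=0: run of 'H' x 1 -> '1H'
  i=1: run of 'B' x 9 -> '9B'
  i=10: run of 'A' x 8 -> '8A'
  i=18: run of 'F' x 4 -> '4F'

RLE = 1H9B8A4F


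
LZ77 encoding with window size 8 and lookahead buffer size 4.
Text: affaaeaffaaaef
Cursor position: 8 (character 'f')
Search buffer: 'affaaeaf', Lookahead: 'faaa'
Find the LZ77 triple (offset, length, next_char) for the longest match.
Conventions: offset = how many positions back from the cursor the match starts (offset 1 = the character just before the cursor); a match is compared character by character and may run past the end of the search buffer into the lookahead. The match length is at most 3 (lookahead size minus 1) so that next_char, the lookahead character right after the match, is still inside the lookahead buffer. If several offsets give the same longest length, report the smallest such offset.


Try each offset into the search buffer:
  offset=1 (pos 7, char 'f'): match length 1
  offset=2 (pos 6, char 'a'): match length 0
  offset=3 (pos 5, char 'e'): match length 0
  offset=4 (pos 4, char 'a'): match length 0
  offset=5 (pos 3, char 'a'): match length 0
  offset=6 (pos 2, char 'f'): match length 3
  offset=7 (pos 1, char 'f'): match length 1
  offset=8 (pos 0, char 'a'): match length 0
Longest match has length 3 at offset 6.
next_char = character at position 8 + 3 = 11 -> 'a'

Best match: offset=6, length=3 (matching 'faa' starting at position 2)
LZ77 triple: (6, 3, 'a')


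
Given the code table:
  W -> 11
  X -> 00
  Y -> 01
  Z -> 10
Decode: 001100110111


Decoding:
00 -> X
11 -> W
00 -> X
11 -> W
01 -> Y
11 -> W


Result: XWXWYW


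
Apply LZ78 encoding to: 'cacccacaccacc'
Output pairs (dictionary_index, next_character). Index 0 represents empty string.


LZ78 encoding steps:
Dictionary: {0: ''}
Step 1: w='' (idx 0), next='c' -> output (0, 'c'), add 'c' as idx 1
Step 2: w='' (idx 0), next='a' -> output (0, 'a'), add 'a' as idx 2
Step 3: w='c' (idx 1), next='c' -> output (1, 'c'), add 'cc' as idx 3
Step 4: w='c' (idx 1), next='a' -> output (1, 'a'), add 'ca' as idx 4
Step 5: w='ca' (idx 4), next='c' -> output (4, 'c'), add 'cac' as idx 5
Step 6: w='cac' (idx 5), next='c' -> output (5, 'c'), add 'cacc' as idx 6


Encoded: [(0, 'c'), (0, 'a'), (1, 'c'), (1, 'a'), (4, 'c'), (5, 'c')]


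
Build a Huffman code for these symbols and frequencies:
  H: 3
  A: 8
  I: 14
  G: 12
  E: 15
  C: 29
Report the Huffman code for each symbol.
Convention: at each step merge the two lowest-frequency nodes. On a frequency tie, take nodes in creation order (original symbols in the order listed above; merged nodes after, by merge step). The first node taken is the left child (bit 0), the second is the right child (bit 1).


Huffman tree construction:
Step 1: Merge H(3) + A(8) = 11
Step 2: Merge (H+A)(11) + G(12) = 23
Step 3: Merge I(14) + E(15) = 29
Step 4: Merge ((H+A)+G)(23) + C(29) = 52
Step 5: Merge (I+E)(29) + (((H+A)+G)+C)(52) = 81
Read each symbol's code off the tree from the root (left child = 0, right child = 1).

Codes:
  H: 1000 (length 4)
  A: 1001 (length 4)
  I: 00 (length 2)
  G: 101 (length 3)
  E: 01 (length 2)
  C: 11 (length 2)
Average code length: 196/81 = 2.4198 bits/symbol


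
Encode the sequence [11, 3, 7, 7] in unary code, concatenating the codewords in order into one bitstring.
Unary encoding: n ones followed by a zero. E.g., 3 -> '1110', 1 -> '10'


Encode each number as n ones followed by a terminating 0:
  11 -> 111111111110 (12 bits)
  3 -> 1110 (4 bits)
  7 -> 11111110 (8 bits)
  7 -> 11111110 (8 bits)
Total length = 12 + 4 + 8 + 8 = 32 bits.

Unary([11, 3, 7, 7]) = 11111111111011101111111011111110 (32 bits)


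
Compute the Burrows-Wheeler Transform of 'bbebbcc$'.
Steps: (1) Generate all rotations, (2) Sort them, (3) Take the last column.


Rotations (sorted):
  0: $bbebbcc -> last char: c
  1: bbcc$bbe -> last char: e
  2: bbebbcc$ -> last char: $
  3: bcc$bbeb -> last char: b
  4: bebbcc$b -> last char: b
  5: c$bbebbc -> last char: c
  6: cc$bbebb -> last char: b
  7: ebbcc$bb -> last char: b


BWT = ce$bbcbb


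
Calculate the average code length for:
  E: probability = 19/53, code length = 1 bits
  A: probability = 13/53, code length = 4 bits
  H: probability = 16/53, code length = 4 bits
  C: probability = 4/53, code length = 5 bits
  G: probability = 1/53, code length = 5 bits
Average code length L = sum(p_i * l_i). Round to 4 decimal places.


Weighted contributions p_i * l_i:
  E: (19/53) * 1 = 19/53
  A: (13/53) * 4 = 52/53
  H: (16/53) * 4 = 64/53
  C: (4/53) * 5 = 20/53
  G: (1/53) * 5 = 5/53
Sum = (19 + 52 + 64 + 20 + 5)/53 = 160/53

L = 160/53 = 3.0189 bits/symbol


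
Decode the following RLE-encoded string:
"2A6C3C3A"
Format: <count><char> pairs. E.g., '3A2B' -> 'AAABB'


Expanding each <count><char> pair:
  2A -> 'AA'
  6C -> 'CCCCCC'
  3C -> 'CCC'
  3A -> 'AAA'

Decoded = AACCCCCCCCCAAA


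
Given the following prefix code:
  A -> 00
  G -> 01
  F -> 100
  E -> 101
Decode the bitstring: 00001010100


Decoding step by step:
Bits 00 -> A
Bits 00 -> A
Bits 101 -> E
Bits 01 -> G
Bits 00 -> A


Decoded message: AAEGA


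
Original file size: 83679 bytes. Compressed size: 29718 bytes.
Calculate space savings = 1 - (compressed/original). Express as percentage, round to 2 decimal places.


ratio = compressed/original = 29718/83679 = 0.355143
savings = 1 - ratio = 1 - 0.355143 = 0.644857
as a percentage: 0.644857 * 100 = 64.49%

Space savings = 1 - 29718/83679 = 64.49%


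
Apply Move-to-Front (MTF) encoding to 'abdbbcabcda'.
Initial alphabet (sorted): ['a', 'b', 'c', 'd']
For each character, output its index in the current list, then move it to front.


MTF encoding:
'a': index 0 in ['a', 'b', 'c', 'd'] -> ['a', 'b', 'c', 'd']
'b': index 1 in ['a', 'b', 'c', 'd'] -> ['b', 'a', 'c', 'd']
'd': index 3 in ['b', 'a', 'c', 'd'] -> ['d', 'b', 'a', 'c']
'b': index 1 in ['d', 'b', 'a', 'c'] -> ['b', 'd', 'a', 'c']
'b': index 0 in ['b', 'd', 'a', 'c'] -> ['b', 'd', 'a', 'c']
'c': index 3 in ['b', 'd', 'a', 'c'] -> ['c', 'b', 'd', 'a']
'a': index 3 in ['c', 'b', 'd', 'a'] -> ['a', 'c', 'b', 'd']
'b': index 2 in ['a', 'c', 'b', 'd'] -> ['b', 'a', 'c', 'd']
'c': index 2 in ['b', 'a', 'c', 'd'] -> ['c', 'b', 'a', 'd']
'd': index 3 in ['c', 'b', 'a', 'd'] -> ['d', 'c', 'b', 'a']
'a': index 3 in ['d', 'c', 'b', 'a'] -> ['a', 'd', 'c', 'b']


Output: [0, 1, 3, 1, 0, 3, 3, 2, 2, 3, 3]


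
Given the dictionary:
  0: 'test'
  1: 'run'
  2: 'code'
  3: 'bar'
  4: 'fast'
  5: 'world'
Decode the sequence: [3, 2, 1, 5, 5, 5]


Look up each index in the dictionary:
  3 -> 'bar'
  2 -> 'code'
  1 -> 'run'
  5 -> 'world'
  5 -> 'world'
  5 -> 'world'

Decoded: "bar code run world world world"


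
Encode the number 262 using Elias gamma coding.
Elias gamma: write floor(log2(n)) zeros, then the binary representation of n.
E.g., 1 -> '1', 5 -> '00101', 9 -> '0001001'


num_bits = floor(log2(262)) + 1 = 9
leading_zeros = num_bits - 1 = 8
binary(262) = 100000110

Elias gamma(262) = '00000000' + '100000110' = 00000000100000110 (17 bits)


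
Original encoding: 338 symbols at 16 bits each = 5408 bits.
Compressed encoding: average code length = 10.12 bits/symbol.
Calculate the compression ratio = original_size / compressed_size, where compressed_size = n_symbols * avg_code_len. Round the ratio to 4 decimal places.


original_size = n_symbols * orig_bits = 338 * 16 = 5408 bits
compressed_size = n_symbols * avg_code_len = 338 * 10.12 = 3420.56 bits
ratio = original_size / compressed_size = 5408 / 3420.56 = 1.581

Compression ratio = 1.581


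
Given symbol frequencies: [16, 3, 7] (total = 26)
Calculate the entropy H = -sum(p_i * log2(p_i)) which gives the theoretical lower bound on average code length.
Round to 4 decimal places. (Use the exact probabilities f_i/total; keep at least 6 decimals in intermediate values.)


Per-symbol terms -p_i * log2(p_i) with p_i = f_i/26:
  p = 16/26 = 0.615385: log2(p) = -0.700440, -p*log2(p) = 0.431040
  p = 3/26 = 0.115385: log2(p) = -3.115477, -p*log2(p) = 0.359478
  p = 7/26 = 0.269231: log2(p) = -1.893085, -p*log2(p) = 0.509677
H = 0.431040 + 0.359478 + 0.509677 = 1.300195

H = 1.3002 bits/symbol


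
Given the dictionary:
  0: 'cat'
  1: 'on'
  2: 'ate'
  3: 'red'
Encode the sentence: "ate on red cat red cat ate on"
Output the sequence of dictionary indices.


Look up each word in the dictionary:
  'ate' -> 2
  'on' -> 1
  'red' -> 3
  'cat' -> 0
  'red' -> 3
  'cat' -> 0
  'ate' -> 2
  'on' -> 1

Encoded: [2, 1, 3, 0, 3, 0, 2, 1]


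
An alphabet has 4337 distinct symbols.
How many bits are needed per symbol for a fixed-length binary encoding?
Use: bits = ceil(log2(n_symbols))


log2(4337) = 12.0825
Bracket: 2^12 = 4096 < 4337 <= 2^13 = 8192
So ceil(log2(4337)) = 13

bits = ceil(log2(4337)) = ceil(12.0825) = 13 bits


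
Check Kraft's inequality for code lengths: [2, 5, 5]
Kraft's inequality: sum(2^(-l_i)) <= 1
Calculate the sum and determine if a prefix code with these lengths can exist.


Sum = 2^(-2) + 2^(-5) + 2^(-5)
    = 0.25 + 0.03125 + 0.03125
    = 10/32 = 0.3125
Since 0.3125 <= 1, Kraft's inequality IS satisfied.
A prefix code with these lengths CAN exist.

Kraft sum = 0.3125. Satisfied.


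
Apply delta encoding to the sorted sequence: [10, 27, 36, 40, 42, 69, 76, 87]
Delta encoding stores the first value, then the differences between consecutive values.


First value: 10
Deltas:
  27 - 10 = 17
  36 - 27 = 9
  40 - 36 = 4
  42 - 40 = 2
  69 - 42 = 27
  76 - 69 = 7
  87 - 76 = 11


Delta encoded: [10, 17, 9, 4, 2, 27, 7, 11]


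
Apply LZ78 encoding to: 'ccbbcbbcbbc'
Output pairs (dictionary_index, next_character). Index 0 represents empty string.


LZ78 encoding steps:
Dictionary: {0: ''}
Step 1: w='' (idx 0), next='c' -> output (0, 'c'), add 'c' as idx 1
Step 2: w='c' (idx 1), next='b' -> output (1, 'b'), add 'cb' as idx 2
Step 3: w='' (idx 0), next='b' -> output (0, 'b'), add 'b' as idx 3
Step 4: w='cb' (idx 2), next='b' -> output (2, 'b'), add 'cbb' as idx 4
Step 5: w='cbb' (idx 4), next='c' -> output (4, 'c'), add 'cbbc' as idx 5


Encoded: [(0, 'c'), (1, 'b'), (0, 'b'), (2, 'b'), (4, 'c')]


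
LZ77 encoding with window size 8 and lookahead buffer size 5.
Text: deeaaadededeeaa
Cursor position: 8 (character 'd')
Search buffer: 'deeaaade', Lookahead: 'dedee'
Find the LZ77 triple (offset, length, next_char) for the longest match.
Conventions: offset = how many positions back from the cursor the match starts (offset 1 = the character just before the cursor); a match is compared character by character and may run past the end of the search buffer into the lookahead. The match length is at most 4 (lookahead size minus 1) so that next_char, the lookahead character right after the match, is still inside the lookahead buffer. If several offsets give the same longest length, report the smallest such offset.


Try each offset into the search buffer:
  offset=1 (pos 7, char 'e'): match length 0
  offset=2 (pos 6, char 'd'): match length 4
  offset=3 (pos 5, char 'a'): match length 0
  offset=4 (pos 4, char 'a'): match length 0
  offset=5 (pos 3, char 'a'): match length 0
  offset=6 (pos 2, char 'e'): match length 0
  offset=7 (pos 1, char 'e'): match length 0
  offset=8 (pos 0, char 'd'): match length 2
Longest match has length 4 at offset 2.
next_char = character at position 8 + 4 = 12 -> 'e'

Best match: offset=2, length=4 (matching 'dede' starting at position 6)
LZ77 triple: (2, 4, 'e')


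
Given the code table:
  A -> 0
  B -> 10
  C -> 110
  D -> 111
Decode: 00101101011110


Decoding:
0 -> A
0 -> A
10 -> B
110 -> C
10 -> B
111 -> D
10 -> B


Result: AABCBDB


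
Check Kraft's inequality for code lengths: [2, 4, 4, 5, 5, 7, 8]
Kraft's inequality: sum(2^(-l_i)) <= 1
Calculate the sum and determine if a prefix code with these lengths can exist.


Sum = 2^(-2) + 2^(-4) + 2^(-4) + 2^(-5) + 2^(-5) + 2^(-7) + 2^(-8)
    = 0.25 + 0.0625 + 0.0625 + 0.03125 + 0.03125 + 0.0078125 + 0.00390625
    = 115/256 = 0.44921875
Since 0.44921875 <= 1, Kraft's inequality IS satisfied.
A prefix code with these lengths CAN exist.

Kraft sum = 0.44921875. Satisfied.


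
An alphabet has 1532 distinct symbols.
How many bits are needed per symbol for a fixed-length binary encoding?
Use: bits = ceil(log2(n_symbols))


log2(1532) = 10.5812
Bracket: 2^10 = 1024 < 1532 <= 2^11 = 2048
So ceil(log2(1532)) = 11

bits = ceil(log2(1532)) = ceil(10.5812) = 11 bits


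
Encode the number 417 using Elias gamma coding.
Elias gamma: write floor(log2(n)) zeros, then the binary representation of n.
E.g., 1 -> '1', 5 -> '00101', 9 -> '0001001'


num_bits = floor(log2(417)) + 1 = 9
leading_zeros = num_bits - 1 = 8
binary(417) = 110100001

Elias gamma(417) = '00000000' + '110100001' = 00000000110100001 (17 bits)


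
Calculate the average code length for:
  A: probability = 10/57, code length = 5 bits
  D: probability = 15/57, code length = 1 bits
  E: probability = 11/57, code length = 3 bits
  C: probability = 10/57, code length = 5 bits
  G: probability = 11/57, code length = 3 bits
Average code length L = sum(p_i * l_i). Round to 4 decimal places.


Weighted contributions p_i * l_i:
  A: (10/57) * 5 = 50/57
  D: (15/57) * 1 = 15/57
  E: (11/57) * 3 = 33/57
  C: (10/57) * 5 = 50/57
  G: (11/57) * 3 = 33/57
Sum = (50 + 15 + 33 + 50 + 33)/57 = 181/57

L = 181/57 = 3.1754 bits/symbol


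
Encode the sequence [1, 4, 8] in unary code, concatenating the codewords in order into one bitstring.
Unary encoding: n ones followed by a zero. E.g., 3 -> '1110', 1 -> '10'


Encode each number as n ones followed by a terminating 0:
  1 -> 10 (2 bits)
  4 -> 11110 (5 bits)
  8 -> 111111110 (9 bits)
Total length = 2 + 5 + 9 = 16 bits.

Unary([1, 4, 8]) = 1011110111111110 (16 bits)


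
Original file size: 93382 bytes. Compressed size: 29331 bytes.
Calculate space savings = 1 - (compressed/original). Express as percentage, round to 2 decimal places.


ratio = compressed/original = 29331/93382 = 0.314097
savings = 1 - ratio = 1 - 0.314097 = 0.685903
as a percentage: 0.685903 * 100 = 68.59%

Space savings = 1 - 29331/93382 = 68.59%


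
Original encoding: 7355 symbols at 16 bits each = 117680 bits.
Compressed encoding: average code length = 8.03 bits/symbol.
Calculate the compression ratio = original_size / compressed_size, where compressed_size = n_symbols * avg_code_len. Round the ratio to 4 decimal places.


original_size = n_symbols * orig_bits = 7355 * 16 = 117680 bits
compressed_size = n_symbols * avg_code_len = 7355 * 8.03 = 59060.65 bits
ratio = original_size / compressed_size = 117680 / 59060.65 = 1.9925

Compression ratio = 1.9925


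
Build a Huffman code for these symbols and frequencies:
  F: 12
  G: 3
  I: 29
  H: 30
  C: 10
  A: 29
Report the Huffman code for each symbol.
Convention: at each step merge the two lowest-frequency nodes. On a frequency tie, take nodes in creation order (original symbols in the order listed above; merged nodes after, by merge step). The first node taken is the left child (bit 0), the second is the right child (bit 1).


Huffman tree construction:
Step 1: Merge G(3) + C(10) = 13
Step 2: Merge F(12) + (G+C)(13) = 25
Step 3: Merge (F+(G+C))(25) + I(29) = 54
Step 4: Merge A(29) + H(30) = 59
Step 5: Merge ((F+(G+C))+I)(54) + (A+H)(59) = 113
Read each symbol's code off the tree from the root (left child = 0, right child = 1).

Codes:
  F: 000 (length 3)
  G: 0010 (length 4)
  I: 01 (length 2)
  H: 11 (length 2)
  C: 0011 (length 4)
  A: 10 (length 2)
Average code length: 264/113 = 2.3363 bits/symbol


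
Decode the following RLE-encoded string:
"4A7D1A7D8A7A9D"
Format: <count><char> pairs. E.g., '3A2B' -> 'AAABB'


Expanding each <count><char> pair:
  4A -> 'AAAA'
  7D -> 'DDDDDDD'
  1A -> 'A'
  7D -> 'DDDDDDD'
  8A -> 'AAAAAAAA'
  7A -> 'AAAAAAA'
  9D -> 'DDDDDDDDD'

Decoded = AAAADDDDDDDADDDDDDDAAAAAAAAAAAAAAADDDDDDDDD


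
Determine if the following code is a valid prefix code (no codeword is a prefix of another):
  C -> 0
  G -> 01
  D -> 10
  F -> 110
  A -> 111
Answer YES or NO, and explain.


Checking each pair (does one codeword prefix another?):
  C='0' vs G='01': prefix -- VIOLATION

NO -- this is NOT a valid prefix code. C (0) is a prefix of G (01).


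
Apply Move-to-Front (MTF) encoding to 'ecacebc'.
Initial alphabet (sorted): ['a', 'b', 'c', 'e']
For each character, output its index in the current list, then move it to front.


MTF encoding:
'e': index 3 in ['a', 'b', 'c', 'e'] -> ['e', 'a', 'b', 'c']
'c': index 3 in ['e', 'a', 'b', 'c'] -> ['c', 'e', 'a', 'b']
'a': index 2 in ['c', 'e', 'a', 'b'] -> ['a', 'c', 'e', 'b']
'c': index 1 in ['a', 'c', 'e', 'b'] -> ['c', 'a', 'e', 'b']
'e': index 2 in ['c', 'a', 'e', 'b'] -> ['e', 'c', 'a', 'b']
'b': index 3 in ['e', 'c', 'a', 'b'] -> ['b', 'e', 'c', 'a']
'c': index 2 in ['b', 'e', 'c', 'a'] -> ['c', 'b', 'e', 'a']


Output: [3, 3, 2, 1, 2, 3, 2]


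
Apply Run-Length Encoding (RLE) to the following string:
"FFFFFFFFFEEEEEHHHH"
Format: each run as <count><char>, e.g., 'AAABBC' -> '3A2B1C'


Scanning runs left to right:
  i=0: run of 'F' x 9 -> '9F'
  i=9: run of 'E' x 5 -> '5E'
  i=14: run of 'H' x 4 -> '4H'

RLE = 9F5E4H


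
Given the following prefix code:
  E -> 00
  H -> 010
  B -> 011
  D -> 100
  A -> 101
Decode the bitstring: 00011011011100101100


Decoding step by step:
Bits 00 -> E
Bits 011 -> B
Bits 011 -> B
Bits 011 -> B
Bits 100 -> D
Bits 101 -> A
Bits 100 -> D


Decoded message: EBBBDAD


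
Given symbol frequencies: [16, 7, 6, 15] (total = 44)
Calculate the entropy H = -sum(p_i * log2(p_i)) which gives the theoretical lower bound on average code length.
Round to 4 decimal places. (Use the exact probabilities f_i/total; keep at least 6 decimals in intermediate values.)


Per-symbol terms -p_i * log2(p_i) with p_i = f_i/44:
  p = 16/44 = 0.363636: log2(p) = -1.459432, -p*log2(p) = 0.530702
  p = 7/44 = 0.159091: log2(p) = -2.652077, -p*log2(p) = 0.421921
  p = 6/44 = 0.136364: log2(p) = -2.874469, -p*log2(p) = 0.391973
  p = 15/44 = 0.340909: log2(p) = -1.552541, -p*log2(p) = 0.529275
H = 0.530702 + 0.421921 + 0.391973 + 0.529275 = 1.873871

H = 1.8739 bits/symbol


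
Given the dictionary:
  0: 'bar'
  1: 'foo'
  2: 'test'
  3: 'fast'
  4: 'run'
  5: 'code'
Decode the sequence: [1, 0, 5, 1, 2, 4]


Look up each index in the dictionary:
  1 -> 'foo'
  0 -> 'bar'
  5 -> 'code'
  1 -> 'foo'
  2 -> 'test'
  4 -> 'run'

Decoded: "foo bar code foo test run"


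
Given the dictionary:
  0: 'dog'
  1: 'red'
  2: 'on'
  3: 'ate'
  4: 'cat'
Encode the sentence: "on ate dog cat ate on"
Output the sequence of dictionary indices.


Look up each word in the dictionary:
  'on' -> 2
  'ate' -> 3
  'dog' -> 0
  'cat' -> 4
  'ate' -> 3
  'on' -> 2

Encoded: [2, 3, 0, 4, 3, 2]


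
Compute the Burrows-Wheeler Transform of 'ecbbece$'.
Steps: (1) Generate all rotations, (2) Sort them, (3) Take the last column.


Rotations (sorted):
  0: $ecbbece -> last char: e
  1: bbece$ec -> last char: c
  2: bece$ecb -> last char: b
  3: cbbece$e -> last char: e
  4: ce$ecbbe -> last char: e
  5: e$ecbbec -> last char: c
  6: ecbbece$ -> last char: $
  7: ece$ecbb -> last char: b


BWT = ecbeec$b


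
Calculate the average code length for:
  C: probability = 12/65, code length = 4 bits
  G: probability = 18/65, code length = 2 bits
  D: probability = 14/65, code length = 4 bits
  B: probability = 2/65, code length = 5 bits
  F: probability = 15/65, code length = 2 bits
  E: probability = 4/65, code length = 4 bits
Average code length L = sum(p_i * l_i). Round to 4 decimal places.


Weighted contributions p_i * l_i:
  C: (12/65) * 4 = 48/65
  G: (18/65) * 2 = 36/65
  D: (14/65) * 4 = 56/65
  B: (2/65) * 5 = 10/65
  F: (15/65) * 2 = 30/65
  E: (4/65) * 4 = 16/65
Sum = (48 + 36 + 56 + 10 + 30 + 16)/65 = 196/65

L = 196/65 = 3.0154 bits/symbol


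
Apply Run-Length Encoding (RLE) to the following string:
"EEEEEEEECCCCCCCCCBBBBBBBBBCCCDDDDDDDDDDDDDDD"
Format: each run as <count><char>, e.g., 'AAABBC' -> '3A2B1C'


Scanning runs left to right:
  i=0: run of 'E' x 8 -> '8E'
  i=8: run of 'C' x 9 -> '9C'
  i=17: run of 'B' x 9 -> '9B'
  i=26: run of 'C' x 3 -> '3C'
  i=29: run of 'D' x 15 -> '15D'

RLE = 8E9C9B3C15D


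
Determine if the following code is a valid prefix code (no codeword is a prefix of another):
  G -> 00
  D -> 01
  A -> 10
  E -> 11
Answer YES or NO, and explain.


Checking each pair (does one codeword prefix another?):
  G='00' vs D='01': no prefix
  G='00' vs A='10': no prefix
  G='00' vs E='11': no prefix
  D='01' vs G='00': no prefix
  D='01' vs A='10': no prefix
  D='01' vs E='11': no prefix
  A='10' vs G='00': no prefix
  A='10' vs D='01': no prefix
  A='10' vs E='11': no prefix
  E='11' vs G='00': no prefix
  E='11' vs D='01': no prefix
  E='11' vs A='10': no prefix
No violation found over all pairs.

YES -- this is a valid prefix code. No codeword is a prefix of any other codeword.


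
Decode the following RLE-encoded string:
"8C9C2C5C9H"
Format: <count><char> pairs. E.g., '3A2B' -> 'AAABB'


Expanding each <count><char> pair:
  8C -> 'CCCCCCCC'
  9C -> 'CCCCCCCCC'
  2C -> 'CC'
  5C -> 'CCCCC'
  9H -> 'HHHHHHHHH'

Decoded = CCCCCCCCCCCCCCCCCCCCCCCCHHHHHHHHH
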